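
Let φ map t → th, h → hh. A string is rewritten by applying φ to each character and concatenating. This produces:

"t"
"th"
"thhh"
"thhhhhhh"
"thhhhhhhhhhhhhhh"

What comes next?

φ(thhhhhhhhhhhhhhh) expands symbol-by-symbol to th hh hh hh hh hh hh hh hh hh hh hh hh hh hh hh; joining the 16 pieces gives the next term.

thhhhhhhhhhhhhhhhhhhhhhhhhhhhhhh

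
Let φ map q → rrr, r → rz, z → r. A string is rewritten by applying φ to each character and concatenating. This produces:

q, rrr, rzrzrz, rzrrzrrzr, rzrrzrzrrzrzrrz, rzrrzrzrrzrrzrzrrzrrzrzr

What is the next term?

Rewriting the 24 symbols of rzrrzrzrrzrrzrzrrzrrzrzr one by one yields rz r rz rz r rz r rz rz r rz rz r rz r rz rz r rz rz r rz r rz; concatenated:

rzrrzrzrrzrrzrzrrzrzrrzrrzrzrrzrzrrzrrz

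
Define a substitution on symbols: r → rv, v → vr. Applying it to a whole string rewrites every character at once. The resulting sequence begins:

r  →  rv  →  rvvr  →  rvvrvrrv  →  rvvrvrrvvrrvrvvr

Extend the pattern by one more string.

Replace each of the 16 characters of rvvrvrrvvrrvrvvr in place — rv vr vr rv vr rv rv vr vr rv rv vr rv vr vr rv — and concatenate.

rvvrvrrvvrrvrvvrvrrvrvvrrvvrvrrv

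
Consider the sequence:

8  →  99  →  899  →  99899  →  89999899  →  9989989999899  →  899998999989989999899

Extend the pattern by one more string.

This is a Fibonacci-style word recurrence s(k) = s(k−2)·s(k−1): e.g. 8·99 = 899.
The next term joins 9989989999899 and 899998999989989999899.

9989989999899899998999989989999899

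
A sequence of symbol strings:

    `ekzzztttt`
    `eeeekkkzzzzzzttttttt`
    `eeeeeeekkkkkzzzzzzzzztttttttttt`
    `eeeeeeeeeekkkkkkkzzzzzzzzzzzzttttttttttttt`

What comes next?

eeeeeeeeeeeeekkkkkkkkkzzzzzzzzzzzzzzztttttttttttttttt

Term n consists of 3n-2 e's, followed by 2n-1 k's, followed by 3n z's, followed by 3n+1 t's (n = 1, 2, …).
Setting n = 5 gives 13, 9, 15, 16 characters in each block.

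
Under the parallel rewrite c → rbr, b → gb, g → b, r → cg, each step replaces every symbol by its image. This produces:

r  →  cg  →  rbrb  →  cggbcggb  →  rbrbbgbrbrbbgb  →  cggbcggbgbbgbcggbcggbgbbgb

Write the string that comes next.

rbrbbgbrbrbbgbbgbgbbgbrbrbbgbrbrbbgbbgbgbbgb

Replace each of the 26 characters of cggbcggbgbbgbcggbcggbgbbgb in place — rbr b b gb rbr b b gb b gb gb b gb rbr b b gb rbr b b gb b gb gb b gb — and concatenate.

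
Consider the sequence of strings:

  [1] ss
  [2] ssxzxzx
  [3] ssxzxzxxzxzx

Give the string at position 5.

ssxzxzxxzxzxxzxzxxzxzx

The strings grow by a fixed suffix xzxzx each time.
From ssxzxzxxzxzx, 2 further steps: ssxzxzxxzxzx → ssxzxzxxzxzxxzxzx → (answer).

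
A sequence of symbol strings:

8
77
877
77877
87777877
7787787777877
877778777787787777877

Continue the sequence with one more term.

7787787777877877778777787787777877

From term 3 onward, concatenate the second-to-last term with the last: 8·77 = 877, 77·877 = 77877, …
Continuing: 7787787777877 · 877778777787787777877 gives term 8.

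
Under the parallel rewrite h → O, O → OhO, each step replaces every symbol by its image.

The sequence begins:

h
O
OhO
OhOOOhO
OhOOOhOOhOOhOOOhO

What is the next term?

OhOOOhOOhOOhOOOhOOhOOOhOOhOOOhOOhOOhOOOhO

Replace each of the 17 characters of OhOOOhOOhOOhOOOhO in place — OhO O OhO OhO OhO O OhO OhO O OhO OhO O OhO OhO OhO O OhO — and concatenate.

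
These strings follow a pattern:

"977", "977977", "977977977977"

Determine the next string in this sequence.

977977977977977977977977

Each string is two copies of the previous one concatenated.
One more doubling of 977977977977 gives the answer.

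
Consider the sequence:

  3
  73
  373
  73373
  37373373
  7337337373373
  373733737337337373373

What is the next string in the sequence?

This is a Fibonacci-style word recurrence s(k) = s(k−2)·s(k−1): e.g. 3·73 = 373.
So term 8 is 7337337373373·373733737337337373373.

7337337373373373733737337337373373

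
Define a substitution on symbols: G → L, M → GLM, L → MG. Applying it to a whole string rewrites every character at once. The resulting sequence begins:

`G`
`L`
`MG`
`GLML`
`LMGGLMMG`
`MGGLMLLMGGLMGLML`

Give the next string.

Rewriting the 16 symbols of MGGLMLLMGGLMGLML one by one yields GLM L L MG GLM MG MG GLM L L MG GLM L MG GLM MG; concatenated:

GLMLLMGGLMMGMGGLMLLMGGLMLMGGLMMG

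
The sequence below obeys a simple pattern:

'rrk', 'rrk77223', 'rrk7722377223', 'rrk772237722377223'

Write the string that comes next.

Each term is the previous one with 77223 appended.
Applying this once more to rrk772237722377223:

rrk77223772237722377223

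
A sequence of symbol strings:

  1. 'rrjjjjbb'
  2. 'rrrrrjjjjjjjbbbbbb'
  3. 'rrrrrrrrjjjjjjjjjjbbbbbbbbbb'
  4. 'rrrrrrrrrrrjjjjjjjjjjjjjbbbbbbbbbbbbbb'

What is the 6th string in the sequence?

Reading off run lengths: r runs 2, 5, 8, 11; j runs 4, 7, 10, 13; b runs 2, 6, 10, 14 — each is linear in n (n = 1, 2, …).
For term 6, n = 6, so the run lengths are 17, 19, 22.

rrrrrrrrrrrrrrrrrjjjjjjjjjjjjjjjjjjjbbbbbbbbbbbbbbbbbbbbbb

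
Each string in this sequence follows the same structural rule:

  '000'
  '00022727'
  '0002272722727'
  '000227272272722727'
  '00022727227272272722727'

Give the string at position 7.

000227272272722727227272272722727

The strings grow by a fixed suffix 22727 each time.
From 00022727227272272722727, 2 further steps: 00022727227272272722727 → 0002272722727227272272722727 → (answer).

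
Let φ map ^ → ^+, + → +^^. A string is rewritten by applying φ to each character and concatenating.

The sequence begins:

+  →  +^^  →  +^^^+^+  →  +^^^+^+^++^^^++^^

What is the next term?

φ(+^^^+^+^++^^^++^^) expands symbol-by-symbol to +^^ ^+ ^+ ^+ +^^ ^+ +^^ ^+ +^^ +^^ ^+ ^+ ^+ +^^ +^^ ^+ ^+; joining the 17 pieces gives the next term.

+^^^+^+^++^^^++^^^++^^+^^^+^+^++^^+^^^+^+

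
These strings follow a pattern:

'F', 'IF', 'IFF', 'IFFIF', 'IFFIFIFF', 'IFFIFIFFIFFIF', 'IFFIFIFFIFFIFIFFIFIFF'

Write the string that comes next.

From term 3 onward, concatenate the last term with the second-to-last: IF·F = IFF, IFF·IF = IFFIF, …
The next term joins IFFIFIFFIFFIFIFFIFIFF and IFFIFIFFIFFIF.

IFFIFIFFIFFIFIFFIFIFFIFFIFIFFIFFIF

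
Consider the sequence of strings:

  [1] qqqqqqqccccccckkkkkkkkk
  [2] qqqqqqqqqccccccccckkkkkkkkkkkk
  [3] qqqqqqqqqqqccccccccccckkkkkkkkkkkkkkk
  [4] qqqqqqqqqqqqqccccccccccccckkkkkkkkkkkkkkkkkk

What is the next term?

qqqqqqqqqqqqqqqccccccccccccccckkkkkkkkkkkkkkkkkkkkk

Reading off run lengths: q runs 7, 9, 11, 13; c runs 7, 9, 11, 13; k runs 9, 12, 15, 18 — each is linear in n, where the shown terms are n = 3, 4, 5, 6.
Setting n = 7 gives 15, 15, 21 characters in each block.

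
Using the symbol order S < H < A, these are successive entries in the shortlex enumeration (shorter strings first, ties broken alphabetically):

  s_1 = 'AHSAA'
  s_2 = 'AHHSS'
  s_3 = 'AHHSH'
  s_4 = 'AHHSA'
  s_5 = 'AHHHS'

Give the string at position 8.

Stepping forward 3 times from AHHHS: AHHHS → AHHHH → AHHHA, then the target.

AHHAS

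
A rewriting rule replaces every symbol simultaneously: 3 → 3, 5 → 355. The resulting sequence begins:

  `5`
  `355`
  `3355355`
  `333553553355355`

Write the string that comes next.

Rewriting the 15 symbols of 333553553355355 one by one yields 3 3 3 355 355 3 355 355 3 3 355 355 3 355 355; concatenated:

3333553553355355333553553355355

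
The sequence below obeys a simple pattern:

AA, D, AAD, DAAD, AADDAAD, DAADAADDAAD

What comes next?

AADDAADDAADAADDAAD

Each term (from the third on) is the two preceding terms concatenated in order: term 3 = AA·D = AAD.
Continuing: AADDAAD · DAADAADDAAD gives term 7.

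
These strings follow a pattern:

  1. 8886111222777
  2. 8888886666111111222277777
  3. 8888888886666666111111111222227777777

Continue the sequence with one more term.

Each string has the form 8^{3n} 6^{3n-2} 1^{3n} 2^{n+2} 7^{2n+1} (n = 1, 2, …).
At n = 4 the blocks have lengths 12, 10, 12, 6, 9.

8888888888886666666666111111111111222222777777777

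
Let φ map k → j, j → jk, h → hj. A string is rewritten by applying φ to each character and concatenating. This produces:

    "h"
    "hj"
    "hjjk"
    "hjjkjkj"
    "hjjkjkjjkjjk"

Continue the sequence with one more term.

Apply φ to hjjkjkjjkjjk symbol by symbol: h→hj, j→jk, j→jk, k→j, j→jk, k→j, j→jk, j→jk, k→j, j→jk, j→jk, k→j; joined: hj jk jk j jk j jk jk j jk jk j.

hjjkjkjjkjjkjkjjkjkj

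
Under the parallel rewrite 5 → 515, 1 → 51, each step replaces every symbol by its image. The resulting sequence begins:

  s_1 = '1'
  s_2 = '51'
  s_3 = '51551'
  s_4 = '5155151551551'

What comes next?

Rewriting the 13 symbols of 5155151551551 one by one yields 515 51 515 515 51 515 51 515 515 51 515 515 51; concatenated:

5155151551551515515155155151551551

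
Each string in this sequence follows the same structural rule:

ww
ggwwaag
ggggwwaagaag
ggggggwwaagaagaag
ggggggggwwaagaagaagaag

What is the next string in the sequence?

s(k+1) = gg·s(k)·aag, so each term gains gg as a prefix and aag as a suffix.
So the next term is gg·ggggggggwwaagaagaagaag·aag.

ggggggggggwwaagaagaagaagaag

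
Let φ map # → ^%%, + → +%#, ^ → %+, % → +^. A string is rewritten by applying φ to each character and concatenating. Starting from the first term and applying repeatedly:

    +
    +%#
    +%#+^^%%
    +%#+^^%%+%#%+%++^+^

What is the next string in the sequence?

Applying the rule to each of the 19 symbols of +%#+^^%%+%#%+%++^+^ gives the pieces +%# +^ ^%% +%# %+ %+ +^ +^ +%# +^ ^%% +^ +%# +^ +%# +%# %+ +%# %+, which concatenate to the answer.

+%#+^^%%+%#%+%++^+^+%#+^^%%+^+%#+^+%#+%#%++%#%+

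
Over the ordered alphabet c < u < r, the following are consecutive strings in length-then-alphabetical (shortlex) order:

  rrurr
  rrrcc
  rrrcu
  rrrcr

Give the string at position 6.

Stepping forward 2 times from rrrcr: rrrcr → rrruc, then the target.

rrruu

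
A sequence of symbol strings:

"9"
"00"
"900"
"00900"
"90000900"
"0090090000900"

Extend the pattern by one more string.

900009000090090000900

This is a Fibonacci-style word recurrence s(k) = s(k−2)·s(k−1): e.g. 9·00 = 900.
Continuing: 90000900 · 0090090000900 gives term 7.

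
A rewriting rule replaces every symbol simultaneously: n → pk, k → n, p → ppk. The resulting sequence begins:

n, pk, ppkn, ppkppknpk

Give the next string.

Rewriting each symbol of ppkppknpk: p→ppk, p→ppk, k→n, p→ppk, p→ppk, k→n, n→pk, p→ppk, k→n, which concatenates to ppk ppk n ppk ppk n pk ppk n.

ppkppknppkppknpkppkn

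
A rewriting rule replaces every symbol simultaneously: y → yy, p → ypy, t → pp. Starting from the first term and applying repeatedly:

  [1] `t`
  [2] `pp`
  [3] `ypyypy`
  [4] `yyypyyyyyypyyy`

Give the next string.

yyyyyyypyyyyyyyyyyyyyypyyyyyyy

Applying the rule to each of the 14 symbols of yyypyyyyyypyyy gives the pieces yy yy yy ypy yy yy yy yy yy yy ypy yy yy yy, which concatenate to the answer.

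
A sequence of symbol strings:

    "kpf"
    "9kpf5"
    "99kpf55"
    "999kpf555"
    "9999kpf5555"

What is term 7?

s(k+1) = 9·s(k)·5, so each term gains 9 as a prefix and 5 as a suffix.
From 9999kpf5555, 2 further steps: 9999kpf5555 → 99999kpf55555 → (answer).

999999kpf555555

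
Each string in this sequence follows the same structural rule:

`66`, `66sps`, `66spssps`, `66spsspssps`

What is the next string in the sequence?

The strings grow by a fixed suffix sps each time.
Applying this once more to 66spsspssps:

66spsspsspssps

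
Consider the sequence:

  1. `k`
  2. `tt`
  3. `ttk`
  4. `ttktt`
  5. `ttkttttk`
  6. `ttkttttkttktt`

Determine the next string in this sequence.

ttkttttkttkttttkttttk

Each term (from the third on) is the previous term followed by the one before it: term 3 = tt·k = ttk.
The next term joins ttkttttkttktt and ttkttttk.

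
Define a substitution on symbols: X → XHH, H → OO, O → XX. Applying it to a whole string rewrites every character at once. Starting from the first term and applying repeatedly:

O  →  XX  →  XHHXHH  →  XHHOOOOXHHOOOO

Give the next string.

φ(XHHOOOOXHHOOOO) expands symbol-by-symbol to XHH OO OO XX XX XX XX XHH OO OO XX XX XX XX; joining the 14 pieces gives the next term.

XHHOOOOXXXXXXXXXHHOOOOXXXXXXXX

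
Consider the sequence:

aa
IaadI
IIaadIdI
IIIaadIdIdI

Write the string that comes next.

Each term wraps the previous one in I on the left and dI on the right.
So the next term is I·IIIaadIdIdI·dI.

IIIIaadIdIdIdI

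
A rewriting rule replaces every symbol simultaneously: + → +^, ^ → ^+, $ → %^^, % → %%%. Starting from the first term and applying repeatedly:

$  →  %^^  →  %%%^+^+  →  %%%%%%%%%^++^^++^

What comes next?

%%%%%%%%%%%%%%%%%%%%%%%%%%%^++^+^^+^++^+^^+

Replace each of the 17 characters of %%%%%%%%%^++^^++^ in place — %%% %%% %%% %%% %%% %%% %%% %%% %%% ^+ +^ +^ ^+ ^+ +^ +^ ^+ — and concatenate.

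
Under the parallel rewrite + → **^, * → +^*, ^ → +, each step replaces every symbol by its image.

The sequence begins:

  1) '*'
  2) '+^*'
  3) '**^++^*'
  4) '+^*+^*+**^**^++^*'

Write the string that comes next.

Rewriting the 17 symbols of +^*+^*+**^**^++^* one by one yields **^ + +^* **^ + +^* **^ +^* +^* + +^* +^* + **^ **^ + +^*; concatenated:

**^++^***^++^***^+^*+^*++^*+^*+**^**^++^*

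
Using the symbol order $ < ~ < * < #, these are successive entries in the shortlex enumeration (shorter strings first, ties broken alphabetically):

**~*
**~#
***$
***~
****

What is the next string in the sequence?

***#

Treat **** as a base-4 numeral over the given alphabet and add one, carrying through any trailing #'s.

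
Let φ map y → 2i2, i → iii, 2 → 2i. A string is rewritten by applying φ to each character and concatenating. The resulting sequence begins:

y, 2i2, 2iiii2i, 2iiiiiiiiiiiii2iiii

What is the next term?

2iiiiiiiiiiiiiiiiiiiiiiiiiiiiiiiiiiiiiiii2iiiiiiiiiiiii

Replace each of the 19 characters of 2iiiiiiiiiiiii2iiii in place — 2i iii iii iii iii iii iii iii iii iii iii iii iii iii 2i iii iii iii iii — and concatenate.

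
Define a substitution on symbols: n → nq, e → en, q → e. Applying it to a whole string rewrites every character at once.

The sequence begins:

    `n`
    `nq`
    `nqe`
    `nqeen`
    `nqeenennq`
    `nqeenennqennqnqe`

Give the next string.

nqeenennqennqnqeennqnqenqeen

Applying the rule to each of the 16 symbols of nqeenennqennqnqe gives the pieces nq e en en nq en nq nq e en nq nq e nq e en, which concatenate to the answer.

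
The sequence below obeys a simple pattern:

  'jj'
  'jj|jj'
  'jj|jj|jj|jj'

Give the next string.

jj|jj|jj|jj|jj|jj|jj|jj

s(k+1) = s(k)·|·s(k) — each term doubles the last with '|' between the halves.
So the next term is two copies of jj|jj|jj|jj with '|' between the halves.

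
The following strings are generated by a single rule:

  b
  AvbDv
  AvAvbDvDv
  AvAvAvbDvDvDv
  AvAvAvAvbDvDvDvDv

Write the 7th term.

s(k+1) = Av·s(k)·Dv, so each term gains Av as a prefix and Dv as a suffix.
From AvAvAvAvbDvDvDvDv, 2 further steps: AvAvAvAvbDvDvDvDv → AvAvAvAvAvbDvDvDvDvDv → (answer).

AvAvAvAvAvAvbDvDvDvDvDvDv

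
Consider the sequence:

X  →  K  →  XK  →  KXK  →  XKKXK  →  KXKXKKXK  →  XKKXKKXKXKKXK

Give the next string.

KXKXKKXKXKKXKKXKXKKXK

Each term (from the third on) is the two preceding terms concatenated in order: term 3 = X·K = XK.
So term 8 is KXKXKKXK·XKKXKKXKXKKXK.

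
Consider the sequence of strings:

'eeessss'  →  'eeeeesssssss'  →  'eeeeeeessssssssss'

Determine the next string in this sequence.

Term n consists of 2n+1 e's, followed by 3n+1 s's (n = 1, 2, …).
At n = 4 the blocks have lengths 9, 13.

eeeeeeeeesssssssssssss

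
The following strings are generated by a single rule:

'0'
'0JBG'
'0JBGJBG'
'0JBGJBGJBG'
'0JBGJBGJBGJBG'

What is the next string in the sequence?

0JBGJBGJBGJBGJBG

Every step adds JBG to the end: s(k+1) = s(k)·JBG.
So the next term is 0JBGJBGJBGJBG·JBG.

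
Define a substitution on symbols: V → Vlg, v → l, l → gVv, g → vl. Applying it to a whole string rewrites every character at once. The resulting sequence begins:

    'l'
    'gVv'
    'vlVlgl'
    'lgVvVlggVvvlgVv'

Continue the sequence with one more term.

gVvvlVlglVlggVvvlvlVlgllgVvvlVlgl

φ(lgVvVlggVvvlgVv) expands symbol-by-symbol to gVv vl Vlg l Vlg gVv vl vl Vlg l l gVv vl Vlg l; joining the 15 pieces gives the next term.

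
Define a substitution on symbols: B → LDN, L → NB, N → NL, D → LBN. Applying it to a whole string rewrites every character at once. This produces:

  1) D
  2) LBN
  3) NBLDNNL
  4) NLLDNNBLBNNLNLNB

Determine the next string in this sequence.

NLNBNBLBNNLNLLDNNBLDNNLNLNBNLNBNLLDN

Applying the rule to each of the 16 symbols of NLLDNNBLBNNLNLNB gives the pieces NL NB NB LBN NL NL LDN NB LDN NL NL NB NL NB NL LDN, which concatenate to the answer.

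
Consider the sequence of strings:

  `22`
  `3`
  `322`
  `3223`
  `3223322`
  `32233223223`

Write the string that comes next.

322332232233223322

Each term (from the third on) is the previous term followed by the one before it: term 3 = 3·22 = 322.
Continuing: 32233223223 · 3223322 gives term 7.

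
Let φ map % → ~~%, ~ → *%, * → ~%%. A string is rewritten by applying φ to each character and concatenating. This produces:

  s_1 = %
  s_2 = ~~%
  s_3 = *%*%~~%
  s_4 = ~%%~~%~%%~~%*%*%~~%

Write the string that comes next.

*%~~%~~%*%*%~~%*%~~%~~%*%*%~~%~%%~~%~%%~~%*%*%~~%

Applying the rule to each of the 19 symbols of ~%%~~%~%%~~%*%*%~~% gives the pieces *% ~~% ~~% *% *% ~~% *% ~~% ~~% *% *% ~~% ~%% ~~% ~%% ~~% *% *% ~~%, which concatenate to the answer.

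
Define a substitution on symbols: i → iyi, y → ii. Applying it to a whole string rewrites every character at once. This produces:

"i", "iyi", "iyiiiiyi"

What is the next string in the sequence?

iyiiiiyiiyiiyiiyiiiiyi

Expanding iyiiiiyi: i→iyi, y→ii, i→iyi, i→iyi, i→iyi, i→iyi, y→ii, i→iyi. Concatenated: iyi ii iyi iyi iyi iyi ii iyi.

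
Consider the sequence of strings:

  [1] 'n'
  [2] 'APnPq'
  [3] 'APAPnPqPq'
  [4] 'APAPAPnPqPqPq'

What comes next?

Each term wraps the previous one in AP on the left and Pq on the right.
Applying this once more to APAPAPnPqPqPq:

APAPAPAPnPqPqPqPq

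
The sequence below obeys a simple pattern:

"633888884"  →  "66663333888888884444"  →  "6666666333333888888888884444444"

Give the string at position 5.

Reading off run lengths: 6 runs 1, 4, 7; 3 runs 2, 4, 6; 8 runs 5, 8, 11; 4 runs 1, 4, 7 — each is linear in n (n = 1, 2, …).
At n = 5 the blocks have lengths 13, 10, 17, 13.

66666666666663333333333888888888888888884444444444444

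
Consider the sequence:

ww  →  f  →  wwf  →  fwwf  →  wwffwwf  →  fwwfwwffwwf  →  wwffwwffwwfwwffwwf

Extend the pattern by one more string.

From term 3 onward, concatenate the second-to-last term with the last: ww·f = wwf, f·wwf = fwwf, …
So term 8 is fwwfwwffwwf·wwffwwffwwfwwffwwf.

fwwfwwffwwfwwffwwffwwfwwffwwf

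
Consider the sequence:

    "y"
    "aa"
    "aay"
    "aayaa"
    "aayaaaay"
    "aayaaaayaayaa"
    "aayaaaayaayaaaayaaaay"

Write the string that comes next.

aayaaaayaayaaaayaaaayaayaaaayaayaa

This is a Fibonacci-style word recurrence s(k) = s(k−1)·s(k−2): e.g. aa·y = aay.
So term 8 is aayaaaayaayaaaayaaaay·aayaaaayaayaa.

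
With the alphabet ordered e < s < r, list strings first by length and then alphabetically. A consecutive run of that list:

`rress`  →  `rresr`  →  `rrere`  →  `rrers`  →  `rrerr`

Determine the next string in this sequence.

rrsee

Treat rrerr as a base-3 numeral over the given alphabet and add one, carrying through any trailing r's.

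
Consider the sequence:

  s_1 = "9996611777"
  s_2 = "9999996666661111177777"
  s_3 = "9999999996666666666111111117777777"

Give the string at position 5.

The n-th term is 3n 9's then 4n-2 6's then 3n-1 1's then 2n+1 7's (n = 1, 2, …).
For term 5, n = 5, so the run lengths are 15, 18, 14, 11.

9999999999999996666666666666666661111111111111177777777777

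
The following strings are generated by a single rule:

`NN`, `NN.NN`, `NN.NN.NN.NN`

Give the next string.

NN.NN.NN.NN.NN.NN.NN.NN

Each string is two copies of the previous one joined by '.'.
So the next term is two copies of NN.NN.NN.NN with '.' between the halves.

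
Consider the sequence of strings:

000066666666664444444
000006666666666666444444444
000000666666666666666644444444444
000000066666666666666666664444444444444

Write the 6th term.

000000000666666666666666666666666644444444444444444

Term n consists of n+1 0's, followed by 3n+1 6's, followed by 2n+1 4's, where the shown terms are n = 3, 4, 5, 6.
At n = 8 the blocks have lengths 9, 25, 17.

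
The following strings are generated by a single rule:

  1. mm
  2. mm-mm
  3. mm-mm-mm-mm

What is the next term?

mm-mm-mm-mm-mm-mm-mm-mm

Every step duplicates the string with '-' between the halves.
So the next term is two copies of mm-mm-mm-mm with '-' between the halves.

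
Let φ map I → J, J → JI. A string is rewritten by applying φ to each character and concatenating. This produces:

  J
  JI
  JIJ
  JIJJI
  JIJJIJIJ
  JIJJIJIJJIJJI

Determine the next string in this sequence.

Replace each of the 13 characters of JIJJIJIJJIJJI in place — JI J JI JI J JI J JI JI J JI JI J — and concatenate.

JIJJIJIJJIJJIJIJJIJIJ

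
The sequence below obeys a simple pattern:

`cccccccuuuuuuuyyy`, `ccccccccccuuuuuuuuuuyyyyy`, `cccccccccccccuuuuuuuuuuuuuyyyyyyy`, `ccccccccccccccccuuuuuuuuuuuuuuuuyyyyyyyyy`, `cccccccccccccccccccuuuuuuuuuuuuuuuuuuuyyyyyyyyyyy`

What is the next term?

ccccccccccccccccccccccuuuuuuuuuuuuuuuuuuuuuuyyyyyyyyyyyyy

Term n consists of 3n+1 c's, followed by 3n+1 u's, followed by 2n-1 y's, where the shown terms are n = 2, 3, 4, 5, 6.
For the next term, n = 7, so the run lengths are 22, 22, 13.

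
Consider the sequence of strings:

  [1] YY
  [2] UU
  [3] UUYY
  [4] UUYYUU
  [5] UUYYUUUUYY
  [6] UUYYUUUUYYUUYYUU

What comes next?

UUYYUUUUYYUUYYUUUUYYUUUUYY

From term 3 onward, concatenate the last term with the second-to-last: UU·YY = UUYY, UUYY·UU = UUYYUU, …
Continuing: UUYYUUUUYYUUYYUU · UUYYUUUUYY gives term 7.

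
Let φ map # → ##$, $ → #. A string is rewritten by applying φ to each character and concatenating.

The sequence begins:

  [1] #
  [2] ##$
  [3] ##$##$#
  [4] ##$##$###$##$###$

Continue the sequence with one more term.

φ(##$##$###$##$###$) expands symbol-by-symbol to ##$ ##$ # ##$ ##$ # ##$ ##$ ##$ # ##$ ##$ # ##$ ##$ ##$ #; joining the 17 pieces gives the next term.

##$##$###$##$###$##$##$###$##$###$##$##$#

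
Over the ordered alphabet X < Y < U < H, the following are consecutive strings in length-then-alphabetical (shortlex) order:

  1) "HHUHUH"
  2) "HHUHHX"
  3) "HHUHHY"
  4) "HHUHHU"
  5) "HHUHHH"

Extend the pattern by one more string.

HHHXXX

The successor of HHUHHH increments the rightmost position that isn't already H and resets every position after it to X.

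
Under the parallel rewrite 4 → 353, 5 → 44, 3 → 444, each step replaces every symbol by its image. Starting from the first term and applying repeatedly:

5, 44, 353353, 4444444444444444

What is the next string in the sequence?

Rewriting the 16 symbols of 4444444444444444 one by one yields 353 353 353 353 353 353 353 353 353 353 353 353 353 353 353 353; concatenated:

353353353353353353353353353353353353353353353353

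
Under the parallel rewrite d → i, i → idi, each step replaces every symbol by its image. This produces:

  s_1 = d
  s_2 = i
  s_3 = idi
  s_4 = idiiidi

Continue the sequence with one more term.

idiiidiidiidiiidi

Expanding idiiidi: i→idi, d→i, i→idi, i→idi, i→idi, d→i, i→idi. Concatenated: idi i idi idi idi i idi.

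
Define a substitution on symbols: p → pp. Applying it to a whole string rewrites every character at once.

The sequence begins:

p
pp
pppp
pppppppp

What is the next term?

Apply φ to pppppppp symbol by symbol: p→pp, p→pp, p→pp, p→pp, p→pp, p→pp, p→pp, p→pp; joined: pp pp pp pp pp pp pp pp.

pppppppppppppppp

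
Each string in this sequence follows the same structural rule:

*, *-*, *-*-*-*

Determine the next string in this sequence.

Each string is two copies of the previous one joined by '-'.
Doubling *-*-*-* with '-' between the halves:

*-*-*-*-*-*-*-*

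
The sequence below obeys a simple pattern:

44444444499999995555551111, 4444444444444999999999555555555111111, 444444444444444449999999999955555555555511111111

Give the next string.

Reading off run lengths: 4 runs 9, 13, 17; 9 runs 7, 9, 11; 5 runs 6, 9, 12; 1 runs 4, 6, 8 — each is linear in n, where the shown terms are n = 2, 3, 4.
At n = 5 the blocks have lengths 21, 13, 15, 10.

44444444444444444444499999999999995555555555555551111111111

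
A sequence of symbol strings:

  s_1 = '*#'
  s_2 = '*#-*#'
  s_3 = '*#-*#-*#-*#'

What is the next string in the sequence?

*#-*#-*#-*#-*#-*#-*#-*#

Every step duplicates the string with '-' between the halves.
So the next term is two copies of *#-*#-*#-*# with '-' between the halves.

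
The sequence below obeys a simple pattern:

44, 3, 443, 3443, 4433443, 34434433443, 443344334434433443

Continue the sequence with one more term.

From term 3 onward, concatenate the second-to-last term with the last: 44·3 = 443, 3·443 = 3443, …
The next term joins 34434433443 and 443344334434433443.

34434433443443344334434433443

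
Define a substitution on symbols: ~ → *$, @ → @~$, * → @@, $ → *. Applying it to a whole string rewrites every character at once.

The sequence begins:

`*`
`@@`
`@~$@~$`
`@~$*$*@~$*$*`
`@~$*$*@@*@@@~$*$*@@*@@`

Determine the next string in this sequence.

Rewriting the 22 symbols of @~$*$*@@*@@@~$*$*@@*@@ one by one yields @~$ *$ * @@ * @@ @~$ @~$ @@ @~$ @~$ @~$ *$ * @@ * @@ @~$ @~$ @@ @~$ @~$; concatenated:

@~$*$*@@*@@@~$@~$@@@~$@~$@~$*$*@@*@@@~$@~$@@@~$@~$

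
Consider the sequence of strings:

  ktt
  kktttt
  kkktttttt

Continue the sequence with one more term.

Each string has the form k^{n} t^{2n} (n = 1, 2, …).
At n = 4 the blocks have lengths 4, 8.

kkkktttttttt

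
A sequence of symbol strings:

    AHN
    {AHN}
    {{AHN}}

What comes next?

{{{AHN}}}

s(k+1) = {·s(k)·}, so each term gains { as a prefix and } as a suffix.
So the next term is {·{{AHN}}·}.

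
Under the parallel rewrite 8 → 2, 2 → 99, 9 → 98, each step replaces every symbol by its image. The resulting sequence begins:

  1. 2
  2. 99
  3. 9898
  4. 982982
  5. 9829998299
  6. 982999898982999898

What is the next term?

982999898982982982999898982982

Replace each of the 18 characters of 982999898982999898 in place — 98 2 99 98 98 98 2 98 2 98 2 99 98 98 98 2 98 2 — and concatenate.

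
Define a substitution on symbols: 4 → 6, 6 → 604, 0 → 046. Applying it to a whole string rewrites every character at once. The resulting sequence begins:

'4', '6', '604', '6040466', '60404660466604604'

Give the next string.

60404660466604604046660460460404666040466

Replace each of the 17 characters of 60404660466604604 in place — 604 046 6 046 6 604 604 046 6 604 604 604 046 6 604 046 6 — and concatenate.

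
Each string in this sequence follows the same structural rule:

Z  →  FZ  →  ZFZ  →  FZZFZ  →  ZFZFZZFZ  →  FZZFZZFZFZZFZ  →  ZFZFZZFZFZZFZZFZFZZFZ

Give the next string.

FZZFZZFZFZZFZZFZFZZFZFZZFZZFZFZZFZ

This is a Fibonacci-style word recurrence s(k) = s(k−2)·s(k−1): e.g. Z·FZ = ZFZ.
Continuing: FZZFZZFZFZZFZ · ZFZFZZFZFZZFZZFZFZZFZ gives term 8.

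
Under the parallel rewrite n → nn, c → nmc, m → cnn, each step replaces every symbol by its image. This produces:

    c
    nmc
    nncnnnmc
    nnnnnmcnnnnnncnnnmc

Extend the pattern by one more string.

Replace each of the 19 characters of nnnnnmcnnnnnncnnnmc in place — nn nn nn nn nn cnn nmc nn nn nn nn nn nn nmc nn nn nn cnn nmc — and concatenate.

nnnnnnnnnncnnnmcnnnnnnnnnnnnnmcnnnnnncnnnmc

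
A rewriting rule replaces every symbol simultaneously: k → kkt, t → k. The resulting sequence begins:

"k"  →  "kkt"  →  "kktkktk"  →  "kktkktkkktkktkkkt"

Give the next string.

kktkktkkktkktkkktkktkktkkktkktkkktkktkktk

φ(kktkktkkktkktkkkt) expands symbol-by-symbol to kkt kkt k kkt kkt k kkt kkt kkt k kkt kkt k kkt kkt kkt k; joining the 17 pieces gives the next term.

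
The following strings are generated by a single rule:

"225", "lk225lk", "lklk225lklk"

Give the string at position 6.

Every step adds lk to the front and lk to the end of the previous string.
From lklk225lklk, 3 further steps: lklk225lklk → lklklk225lklklk → lklklklk225lklklklk → (answer).

lklklklklk225lklklklklk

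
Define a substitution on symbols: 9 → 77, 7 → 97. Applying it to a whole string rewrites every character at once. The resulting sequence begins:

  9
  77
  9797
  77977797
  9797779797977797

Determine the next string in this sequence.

Rewriting the 16 symbols of 9797779797977797 one by one yields 77 97 77 97 97 97 77 97 77 97 77 97 97 97 77 97; concatenated:

77977797979777977797779797977797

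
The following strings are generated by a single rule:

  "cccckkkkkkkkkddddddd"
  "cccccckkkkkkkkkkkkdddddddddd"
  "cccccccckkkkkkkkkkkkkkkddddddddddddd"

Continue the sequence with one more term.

cccccccccckkkkkkkkkkkkkkkkkkdddddddddddddddd

Term n consists of 2n c's, followed by 3n+3 k's, followed by 3n+1 d's, where the shown terms are n = 2, 3, 4.
Setting n = 5 gives 10, 18, 16 characters in each block.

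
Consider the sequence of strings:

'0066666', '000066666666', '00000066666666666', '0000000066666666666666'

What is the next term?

Reading off run lengths: 0 runs 2, 4, 6, 8; 6 runs 5, 8, 11, 14 — each is linear in n (n = 1, 2, …).
Setting n = 5 gives 10, 17 characters in each block.

000000000066666666666666666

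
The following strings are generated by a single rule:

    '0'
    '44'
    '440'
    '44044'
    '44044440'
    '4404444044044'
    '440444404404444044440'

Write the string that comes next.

This is a Fibonacci-style word recurrence s(k) = s(k−1)·s(k−2): e.g. 44·0 = 440.
Continuing: 440444404404444044440 · 4404444044044 gives term 8.

4404444044044440444404404444044044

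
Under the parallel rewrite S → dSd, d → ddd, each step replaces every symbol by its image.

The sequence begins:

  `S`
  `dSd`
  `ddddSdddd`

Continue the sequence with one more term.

Rewriting each symbol of ddddSdddd: d→ddd, d→ddd, d→ddd, d→ddd, S→dSd, d→ddd, d→ddd, d→ddd, d→ddd, which concatenates to ddd ddd ddd ddd dSd ddd ddd ddd ddd.

dddddddddddddSddddddddddddd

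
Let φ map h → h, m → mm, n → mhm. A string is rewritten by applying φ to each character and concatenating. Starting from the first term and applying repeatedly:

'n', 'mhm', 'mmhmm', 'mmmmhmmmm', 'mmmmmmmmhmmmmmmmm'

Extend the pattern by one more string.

Replace each of the 17 characters of mmmmmmmmhmmmmmmmm in place — mm mm mm mm mm mm mm mm h mm mm mm mm mm mm mm mm — and concatenate.

mmmmmmmmmmmmmmmmhmmmmmmmmmmmmmmmm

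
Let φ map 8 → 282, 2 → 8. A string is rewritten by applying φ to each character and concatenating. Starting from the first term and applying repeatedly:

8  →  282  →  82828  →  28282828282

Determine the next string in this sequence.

828282828282828282828

Expanding 28282828282: 2→8, 8→282, 2→8, 8→282, 2→8, 8→282, 2→8, 8→282, 2→8, 8→282, 2→8. Concatenated: 8 282 8 282 8 282 8 282 8 282 8.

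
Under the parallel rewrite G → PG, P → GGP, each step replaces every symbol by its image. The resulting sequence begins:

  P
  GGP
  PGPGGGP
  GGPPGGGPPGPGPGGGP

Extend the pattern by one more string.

Rewriting the 17 symbols of GGPPGGGPPGPGPGGGP one by one yields PG PG GGP GGP PG PG PG GGP GGP PG GGP PG GGP PG PG PG GGP; concatenated:

PGPGGGPGGPPGPGPGGGPGGPPGGGPPGGGPPGPGPGGGP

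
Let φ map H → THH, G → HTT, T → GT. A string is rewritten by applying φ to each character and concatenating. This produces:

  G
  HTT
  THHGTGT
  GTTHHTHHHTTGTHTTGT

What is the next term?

HTTGTGTTHHTHHGTTHHTHHTHHGTGTHTTGTTHHGTGTHTTGT

φ(GTTHHTHHHTTGTHTTGT) expands symbol-by-symbol to HTT GT GT THH THH GT THH THH THH GT GT HTT GT THH GT GT HTT GT; joining the 18 pieces gives the next term.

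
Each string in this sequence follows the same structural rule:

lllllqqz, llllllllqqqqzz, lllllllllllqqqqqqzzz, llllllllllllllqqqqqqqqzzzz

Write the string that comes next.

lllllllllllllllllqqqqqqqqqqzzzzz

The n-th term is 3n+2 l's then 2n q's then n z's (n = 1, 2, …).
Setting n = 5 gives 17, 10, 5 characters in each block.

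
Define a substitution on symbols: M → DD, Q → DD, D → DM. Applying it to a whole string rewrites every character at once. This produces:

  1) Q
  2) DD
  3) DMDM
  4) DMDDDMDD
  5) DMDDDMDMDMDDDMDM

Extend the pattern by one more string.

φ(DMDDDMDMDMDDDMDM) expands symbol-by-symbol to DM DD DM DM DM DD DM DD DM DD DM DM DM DD DM DD; joining the 16 pieces gives the next term.

DMDDDMDMDMDDDMDDDMDDDMDMDMDDDMDD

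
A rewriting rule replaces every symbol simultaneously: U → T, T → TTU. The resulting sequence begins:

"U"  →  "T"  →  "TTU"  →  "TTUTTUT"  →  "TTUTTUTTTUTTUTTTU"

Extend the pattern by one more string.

TTUTTUTTTUTTUTTTUTTUTTUTTTUTTUTTTUTTUTTUT

Applying the rule to each of the 17 symbols of TTUTTUTTTUTTUTTTU gives the pieces TTU TTU T TTU TTU T TTU TTU TTU T TTU TTU T TTU TTU TTU T, which concatenate to the answer.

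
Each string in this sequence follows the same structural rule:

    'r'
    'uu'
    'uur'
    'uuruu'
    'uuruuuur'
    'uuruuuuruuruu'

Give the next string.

From term 3 onward, concatenate the last term with the second-to-last: uu·r = uur, uur·uu = uuruu, …
Continuing: uuruuuuruuruu · uuruuuur gives term 7.

uuruuuuruuruuuuruuuur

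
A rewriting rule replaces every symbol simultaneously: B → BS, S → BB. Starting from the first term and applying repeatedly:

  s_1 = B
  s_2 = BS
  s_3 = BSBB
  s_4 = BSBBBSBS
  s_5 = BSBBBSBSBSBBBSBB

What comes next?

φ(BSBBBSBSBSBBBSBB) expands symbol-by-symbol to BS BB BS BS BS BB BS BB BS BB BS BS BS BB BS BS; joining the 16 pieces gives the next term.

BSBBBSBSBSBBBSBBBSBBBSBSBSBBBSBS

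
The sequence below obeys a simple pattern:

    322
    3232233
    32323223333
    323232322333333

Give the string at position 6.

Every step adds 32 to the front and 33 to the end of the previous string.
From 323232322333333, 2 further steps: 323232322333333 → 3232323232233333333 → (answer).

32323232323223333333333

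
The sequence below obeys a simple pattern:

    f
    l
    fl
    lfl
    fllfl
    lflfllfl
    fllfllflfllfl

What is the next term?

lflfllflfllfllflfllfl

This is a Fibonacci-style word recurrence s(k) = s(k−2)·s(k−1): e.g. f·l = fl.
So term 8 is lflfllfl·fllfllflfllfl.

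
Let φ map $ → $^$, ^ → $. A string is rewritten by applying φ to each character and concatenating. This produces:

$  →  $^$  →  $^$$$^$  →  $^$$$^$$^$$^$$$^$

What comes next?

$^$$$^$$^$$^$$$^$$^$$$^$$^$$$^$$^$$^$$$^$

Applying the rule to each of the 17 symbols of $^$$$^$$^$$^$$$^$ gives the pieces $^$ $ $^$ $^$ $^$ $ $^$ $^$ $ $^$ $^$ $ $^$ $^$ $^$ $ $^$, which concatenate to the answer.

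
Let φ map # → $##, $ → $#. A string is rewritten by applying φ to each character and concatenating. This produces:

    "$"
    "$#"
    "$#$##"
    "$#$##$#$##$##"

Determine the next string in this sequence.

$#$##$#$##$##$#$##$#$##$##$#$##$##

Applying the rule to each of the 13 symbols of $#$##$#$##$## gives the pieces $# $## $# $## $## $# $## $# $## $## $# $## $##, which concatenate to the answer.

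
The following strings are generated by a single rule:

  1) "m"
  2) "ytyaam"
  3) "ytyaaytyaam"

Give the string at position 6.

Each term is the previous one with ytyaa prepended.
From ytyaaytyaam, 3 further steps: ytyaaytyaam → ytyaaytyaaytyaam → ytyaaytyaaytyaaytyaam → (answer).

ytyaaytyaaytyaaytyaaytyaam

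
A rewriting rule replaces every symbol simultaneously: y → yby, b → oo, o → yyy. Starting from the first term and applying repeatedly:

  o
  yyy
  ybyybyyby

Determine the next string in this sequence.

ybyooybyybyooybyybyooyby

Apply φ to ybyybyyby symbol by symbol: y→yby, b→oo, y→yby, y→yby, b→oo, y→yby, y→yby, b→oo, y→yby; joined: yby oo yby yby oo yby yby oo yby.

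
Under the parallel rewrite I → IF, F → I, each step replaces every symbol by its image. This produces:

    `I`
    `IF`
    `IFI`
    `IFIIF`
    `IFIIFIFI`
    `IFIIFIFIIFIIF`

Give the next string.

φ(IFIIFIFIIFIIF) expands symbol-by-symbol to IF I IF IF I IF I IF IF I IF IF I; joining the 13 pieces gives the next term.

IFIIFIFIIFIIFIFIIFIFI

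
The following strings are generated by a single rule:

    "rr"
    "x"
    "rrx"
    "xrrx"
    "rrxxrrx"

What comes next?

xrrxrrxxrrx

From term 3 onward, concatenate the second-to-last term with the last: rr·x = rrx, x·rrx = xrrx, …
Continuing: xrrx · rrxxrrx gives term 6.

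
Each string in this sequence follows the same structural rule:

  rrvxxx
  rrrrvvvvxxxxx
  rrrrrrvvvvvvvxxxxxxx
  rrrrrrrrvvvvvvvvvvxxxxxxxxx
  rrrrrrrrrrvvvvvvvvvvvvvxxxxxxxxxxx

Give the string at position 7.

rrrrrrrrrrrrrrvvvvvvvvvvvvvvvvvvvxxxxxxxxxxxxxxx

Term n consists of 2n r's, followed by 3n-2 v's, followed by 2n+1 x's (n = 1, 2, …).
Setting n = 7 gives 14, 19, 15 characters in each block.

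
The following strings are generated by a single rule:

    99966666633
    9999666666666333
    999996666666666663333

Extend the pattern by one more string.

99999966666666666666633333

Term n consists of n+1 9's, followed by 3n 6's, followed by n 3's, where the shown terms are n = 2, 3, 4.
For the next term, n = 5, so the run lengths are 6, 15, 5.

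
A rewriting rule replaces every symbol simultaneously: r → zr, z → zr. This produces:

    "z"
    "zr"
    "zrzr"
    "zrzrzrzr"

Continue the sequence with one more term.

Rewriting each symbol of zrzrzrzr: z→zr, r→zr, z→zr, r→zr, z→zr, r→zr, z→zr, r→zr, which concatenates to zr zr zr zr zr zr zr zr.

zrzrzrzrzrzrzrzr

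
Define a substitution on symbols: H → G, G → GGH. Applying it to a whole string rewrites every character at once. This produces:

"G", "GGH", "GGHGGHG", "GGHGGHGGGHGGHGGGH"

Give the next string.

Applying the rule to each of the 17 symbols of GGHGGHGGGHGGHGGGH gives the pieces GGH GGH G GGH GGH G GGH GGH GGH G GGH GGH G GGH GGH GGH G, which concatenate to the answer.

GGHGGHGGGHGGHGGGHGGHGGHGGGHGGHGGGHGGHGGHG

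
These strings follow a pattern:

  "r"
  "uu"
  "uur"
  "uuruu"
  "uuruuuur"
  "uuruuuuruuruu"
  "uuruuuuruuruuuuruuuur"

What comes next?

This is a Fibonacci-style word recurrence s(k) = s(k−1)·s(k−2): e.g. uu·r = uur.
The next term joins uuruuuuruuruuuuruuuur and uuruuuuruuruu.

uuruuuuruuruuuuruuuuruuruuuuruuruu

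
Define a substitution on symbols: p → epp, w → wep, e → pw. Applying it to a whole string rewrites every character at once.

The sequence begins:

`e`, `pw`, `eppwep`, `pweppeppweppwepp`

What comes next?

eppweppweppepppweppeppweppweppeppweppweppepp

Applying the rule to each of the 16 symbols of pweppeppweppwepp gives the pieces epp wep pw epp epp pw epp epp wep pw epp epp wep pw epp epp, which concatenate to the answer.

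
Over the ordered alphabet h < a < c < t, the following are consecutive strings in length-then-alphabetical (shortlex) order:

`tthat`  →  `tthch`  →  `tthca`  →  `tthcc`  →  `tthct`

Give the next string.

The successor of tthct increments the rightmost position that isn't already t and resets every position after it to h.

tthth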